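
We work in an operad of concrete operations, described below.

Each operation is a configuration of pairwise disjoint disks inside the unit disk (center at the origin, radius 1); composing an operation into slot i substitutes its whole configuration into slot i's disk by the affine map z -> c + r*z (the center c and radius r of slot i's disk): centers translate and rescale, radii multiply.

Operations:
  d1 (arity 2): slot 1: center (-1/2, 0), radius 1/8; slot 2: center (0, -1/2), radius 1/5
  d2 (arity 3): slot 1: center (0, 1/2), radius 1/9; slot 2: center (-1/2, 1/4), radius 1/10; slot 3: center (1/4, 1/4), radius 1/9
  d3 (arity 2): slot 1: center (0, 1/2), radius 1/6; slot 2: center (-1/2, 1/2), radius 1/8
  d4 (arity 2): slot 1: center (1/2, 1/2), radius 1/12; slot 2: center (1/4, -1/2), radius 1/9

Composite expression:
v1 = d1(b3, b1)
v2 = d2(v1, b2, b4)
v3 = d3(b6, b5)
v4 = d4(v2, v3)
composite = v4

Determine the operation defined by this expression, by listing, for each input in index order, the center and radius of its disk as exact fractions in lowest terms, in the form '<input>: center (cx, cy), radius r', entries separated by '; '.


b1: center (1/2, 29/54), radius 1/540; b2: center (11/24, 25/48), radius 1/120; b3: center (107/216, 13/24), radius 1/864; b4: center (25/48, 25/48), radius 1/108; b5: center (7/36, -4/9), radius 1/72; b6: center (1/4, -4/9), radius 1/54

Below d4, radii multiply path by path; the b-disk centers shift.
b3: after 3 affine steps, its disk has center (107/216, 13/24), radius 1/864
b1: after 3 affine steps, its disk has center (1/2, 29/54), radius 1/540
b2: after 2 affine steps, its disk has center (11/24, 25/48), radius 1/120
b4: after 2 affine steps, its disk has center (25/48, 25/48), radius 1/108
b6: after 2 affine steps, its disk has center (1/4, -4/9), radius 1/54
b5: after 2 affine steps, its disk has center (7/36, -4/9), radius 1/72


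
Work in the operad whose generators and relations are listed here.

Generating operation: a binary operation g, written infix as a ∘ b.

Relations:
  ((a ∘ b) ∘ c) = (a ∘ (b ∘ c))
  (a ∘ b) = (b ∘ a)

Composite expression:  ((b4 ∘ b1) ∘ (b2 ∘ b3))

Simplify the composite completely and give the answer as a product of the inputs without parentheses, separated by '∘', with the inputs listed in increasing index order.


b1 ∘ b2 ∘ b3 ∘ b4

With g associative and commutative, the b-input set is all that matters.
(b4 ∘ b1) unparenthesizes to b4 ∘ b1
(b2 ∘ b3) unparenthesizes to b2 ∘ b3
((b4 ∘ b1) ∘ (b2 ∘ b3)) unparenthesizes to b4 ∘ b1 ∘ b2 ∘ b3
putting the inputs in ascending order: b1 ∘ b2 ∘ b3 ∘ b4


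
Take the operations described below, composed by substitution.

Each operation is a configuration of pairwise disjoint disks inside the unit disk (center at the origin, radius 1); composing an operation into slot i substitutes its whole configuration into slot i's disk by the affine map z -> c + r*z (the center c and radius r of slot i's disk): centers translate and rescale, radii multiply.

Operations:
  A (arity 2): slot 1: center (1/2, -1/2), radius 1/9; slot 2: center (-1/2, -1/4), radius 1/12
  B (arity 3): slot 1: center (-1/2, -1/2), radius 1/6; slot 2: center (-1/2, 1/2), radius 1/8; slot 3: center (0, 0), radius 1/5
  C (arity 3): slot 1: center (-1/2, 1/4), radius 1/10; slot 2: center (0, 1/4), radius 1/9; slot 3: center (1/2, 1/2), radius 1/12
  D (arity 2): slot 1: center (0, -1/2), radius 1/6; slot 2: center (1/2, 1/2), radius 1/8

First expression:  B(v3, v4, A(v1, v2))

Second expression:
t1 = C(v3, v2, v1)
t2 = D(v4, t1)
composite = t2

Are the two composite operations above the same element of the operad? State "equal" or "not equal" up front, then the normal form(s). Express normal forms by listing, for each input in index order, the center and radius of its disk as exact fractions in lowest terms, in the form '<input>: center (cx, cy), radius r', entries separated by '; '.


not equal — first v1: center (1/10, -1/10), radius 1/45; v2: center (-1/10, -1/20), radius 1/60; v3: center (-1/2, -1/2), radius 1/6; v4: center (-1/2, 1/2), radius 1/8, second v1: center (9/16, 9/16), radius 1/96; v2: center (1/2, 17/32), radius 1/72; v3: center (7/16, 17/32), radius 1/80; v4: center (0, -1/2), radius 1/6

The first composite normalizes to v1: center (1/10, -1/10), radius 1/45; v2: center (-1/10, -1/20), radius 1/60; v3: center (-1/2, -1/2), radius 1/6; v4: center (-1/2, 1/2), radius 1/8
The second composite normalizes to v1: center (9/16, 9/16), radius 1/96; v2: center (1/2, 17/32), radius 1/72; v3: center (7/16, 17/32), radius 1/80; v4: center (0, -1/2), radius 1/6
Different reductions; not equal.


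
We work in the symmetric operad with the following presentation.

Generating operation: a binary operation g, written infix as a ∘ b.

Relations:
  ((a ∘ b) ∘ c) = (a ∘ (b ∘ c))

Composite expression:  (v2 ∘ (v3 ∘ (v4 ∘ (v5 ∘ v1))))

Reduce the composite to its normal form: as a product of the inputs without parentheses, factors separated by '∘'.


v2 ∘ v3 ∘ v4 ∘ v5 ∘ v1

Every regrouping of g is equal, so read the v-inputs in written order.
(v5 ∘ v1) unparenthesizes to v5 ∘ v1
(v4 ∘ (v5 ∘ v1)) unparenthesizes to v4 ∘ v5 ∘ v1
(v3 ∘ (v4 ∘ (v5 ∘ v1))) unparenthesizes to v3 ∘ v4 ∘ v5 ∘ v1
(v2 ∘ (v3 ∘ (v4 ∘ (v5 ∘ v1)))) unparenthesizes to v2 ∘ v3 ∘ v4 ∘ v5 ∘ v1


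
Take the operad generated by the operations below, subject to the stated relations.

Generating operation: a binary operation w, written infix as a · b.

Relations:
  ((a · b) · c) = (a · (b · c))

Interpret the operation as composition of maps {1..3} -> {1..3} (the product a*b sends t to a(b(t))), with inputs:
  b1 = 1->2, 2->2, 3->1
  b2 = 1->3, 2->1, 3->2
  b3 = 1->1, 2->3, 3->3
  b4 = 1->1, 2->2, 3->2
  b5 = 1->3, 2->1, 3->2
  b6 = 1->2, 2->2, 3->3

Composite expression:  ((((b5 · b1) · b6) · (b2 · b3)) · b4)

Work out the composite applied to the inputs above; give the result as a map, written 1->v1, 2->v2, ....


1->3, 2->1, 3->1

(b5 · b1) = 1->1, 2->1, 3->3
((b5 · b1) · b6) = 1->1, 2->1, 3->3
(b2 · b3) = 1->3, 2->2, 3->2
(((b5 · b1) · b6) · (b2 · b3)) = 1->3, 2->1, 3->1
((((b5 · b1) · b6) · (b2 · b3)) · b4) = 1->3, 2->1, 3->1


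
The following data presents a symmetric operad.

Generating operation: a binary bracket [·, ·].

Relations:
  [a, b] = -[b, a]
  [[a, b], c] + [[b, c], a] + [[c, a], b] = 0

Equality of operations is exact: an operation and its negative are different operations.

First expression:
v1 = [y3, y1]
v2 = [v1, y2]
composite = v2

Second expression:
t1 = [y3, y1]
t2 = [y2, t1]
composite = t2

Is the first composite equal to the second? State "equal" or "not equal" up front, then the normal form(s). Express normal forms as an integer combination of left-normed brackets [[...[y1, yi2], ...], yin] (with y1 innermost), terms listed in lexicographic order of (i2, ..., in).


The first expression reduces to -[[y1, y3], y2]
The second expression reduces to [[y1, y3], y2]
Different reductions; not equal.

not equal; first: -[[y1, y3], y2]; second: [[y1, y3], y2]


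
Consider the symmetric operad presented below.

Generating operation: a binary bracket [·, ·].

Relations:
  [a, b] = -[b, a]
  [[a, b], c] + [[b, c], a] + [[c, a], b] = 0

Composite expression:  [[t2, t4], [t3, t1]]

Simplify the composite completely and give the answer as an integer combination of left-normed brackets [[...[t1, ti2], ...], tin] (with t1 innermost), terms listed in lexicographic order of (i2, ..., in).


In the tensor algebra, words opening t1 carry the t1-anchored form.
Composite bracket: [[t2, t4], [t3, t1]]
Under [a, b] = ab - ba we get 8 signed associative words (2^3 = 8).
Words beginning with t1 determine it all:
  sign of t1t3t2t4 is +1, so it contributes +[[[t1, t3], t2], t4]
  sign of t1t3t4t2 is -1, so it contributes -[[[t1, t3], t4], t2]

[[[t1, t3], t2], t4] - [[[t1, t3], t4], t2]


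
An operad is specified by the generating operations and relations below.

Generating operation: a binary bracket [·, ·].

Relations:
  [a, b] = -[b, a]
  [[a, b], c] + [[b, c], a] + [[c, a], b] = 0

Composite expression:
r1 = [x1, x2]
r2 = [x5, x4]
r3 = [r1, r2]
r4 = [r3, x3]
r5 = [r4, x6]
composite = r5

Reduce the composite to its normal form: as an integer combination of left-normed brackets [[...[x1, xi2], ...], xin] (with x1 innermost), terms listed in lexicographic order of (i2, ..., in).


-[[[[[x1, x2], x4], x5], x3], x6] + [[[[[x1, x2], x5], x4], x3], x6]

Skip Jacobi rewriting: expand, keep x1-initial words, read off terms.
Composite bracket: [[[[x1, x2], [x5, x4]], x3], x6]
Expanding via [a, b] = ab - ba: 32 signed words (2^5 = 32).
The x1-initial words carry the normal form:
  from x1x2x4x5x3x6, sign -1: term -[[[[[x1, x2], x4], x5], x3], x6]
  from x1x2x5x4x3x6, sign +1: term +[[[[[x1, x2], x5], x4], x3], x6]


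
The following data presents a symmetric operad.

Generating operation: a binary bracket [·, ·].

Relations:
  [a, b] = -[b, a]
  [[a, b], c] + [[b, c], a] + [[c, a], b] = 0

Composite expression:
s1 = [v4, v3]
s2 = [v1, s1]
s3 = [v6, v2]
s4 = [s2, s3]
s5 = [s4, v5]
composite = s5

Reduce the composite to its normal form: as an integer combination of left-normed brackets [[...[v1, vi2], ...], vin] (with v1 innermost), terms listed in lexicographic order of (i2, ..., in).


Skip Jacobi rewriting: expand, keep v1-initial words, read off terms.
Composite bracket: [[[v1, [v4, v3]], [v6, v2]], v5]
Each bracket splits as ab - ba, giving 32 signed words (2^5 = 32).
Collect the words opening with v1:
  from v1v3v4v2v6v5, sign +1: term +[[[[[v1, v3], v4], v2], v6], v5]
  from v1v3v4v6v2v5, sign -1: term -[[[[[v1, v3], v4], v6], v2], v5]
  from v1v4v3v2v6v5, sign -1: term -[[[[[v1, v4], v3], v2], v6], v5]
  from v1v4v3v6v2v5, sign +1: term +[[[[[v1, v4], v3], v6], v2], v5]

[[[[[v1, v3], v4], v2], v6], v5] - [[[[[v1, v3], v4], v6], v2], v5] - [[[[[v1, v4], v3], v2], v6], v5] + [[[[[v1, v4], v3], v6], v2], v5]


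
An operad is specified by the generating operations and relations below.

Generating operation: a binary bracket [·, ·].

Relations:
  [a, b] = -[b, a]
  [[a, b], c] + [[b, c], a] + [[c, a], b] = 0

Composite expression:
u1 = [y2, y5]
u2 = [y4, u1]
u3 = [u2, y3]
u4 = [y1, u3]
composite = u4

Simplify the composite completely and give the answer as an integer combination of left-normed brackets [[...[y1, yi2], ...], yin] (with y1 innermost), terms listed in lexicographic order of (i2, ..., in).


-[[[[y1, y2], y5], y4], y3] + [[[[y1, y3], y2], y5], y4] - [[[[y1, y3], y4], y2], y5] + [[[[y1, y3], y4], y5], y2] - [[[[y1, y3], y5], y2], y4] + [[[[y1, y4], y2], y5], y3] - [[[[y1, y4], y5], y2], y3] + [[[[y1, y5], y2], y4], y3]

Expand each bracket as ab - ba; the y1-initial words give the coefficients.
Composite bracket: [y1, [[y4, [y2, y5]], y3]]
Expanding via [a, b] = ab - ba: 16 signed words (2^4 = 16).
Keep just the words that open with y1:
  word y1y2y5y4y3 has sign -1, contributing -[[[[y1, y2], y5], y4], y3]
  word y1y3y2y5y4 has sign +1, contributing +[[[[y1, y3], y2], y5], y4]
  word y1y3y4y2y5 has sign -1, contributing -[[[[y1, y3], y4], y2], y5]
  word y1y3y4y5y2 has sign +1, contributing +[[[[y1, y3], y4], y5], y2]
  word y1y3y5y2y4 has sign -1, contributing -[[[[y1, y3], y5], y2], y4]
  word y1y4y2y5y3 has sign +1, contributing +[[[[y1, y4], y2], y5], y3]
  word y1y4y5y2y3 has sign -1, contributing -[[[[y1, y4], y5], y2], y3]
  word y1y5y2y4y3 has sign +1, contributing +[[[[y1, y5], y2], y4], y3]


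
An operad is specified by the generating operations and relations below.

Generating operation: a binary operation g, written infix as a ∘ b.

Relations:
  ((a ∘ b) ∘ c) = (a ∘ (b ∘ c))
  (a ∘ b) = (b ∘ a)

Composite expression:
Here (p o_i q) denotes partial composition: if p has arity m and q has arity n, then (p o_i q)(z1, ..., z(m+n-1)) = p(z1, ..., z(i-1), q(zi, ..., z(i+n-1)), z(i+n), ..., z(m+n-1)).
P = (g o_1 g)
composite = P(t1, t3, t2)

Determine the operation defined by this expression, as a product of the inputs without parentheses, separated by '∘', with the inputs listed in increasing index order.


t1 ∘ t2 ∘ t3

Reordering under g is free, so list the t-inputs canonically.
(t1 ∘ t3) spells out as t1 ∘ t3
((t1 ∘ t3) ∘ t2) spells out as t1 ∘ t3 ∘ t2
reordering the factors by index: t1 ∘ t2 ∘ t3


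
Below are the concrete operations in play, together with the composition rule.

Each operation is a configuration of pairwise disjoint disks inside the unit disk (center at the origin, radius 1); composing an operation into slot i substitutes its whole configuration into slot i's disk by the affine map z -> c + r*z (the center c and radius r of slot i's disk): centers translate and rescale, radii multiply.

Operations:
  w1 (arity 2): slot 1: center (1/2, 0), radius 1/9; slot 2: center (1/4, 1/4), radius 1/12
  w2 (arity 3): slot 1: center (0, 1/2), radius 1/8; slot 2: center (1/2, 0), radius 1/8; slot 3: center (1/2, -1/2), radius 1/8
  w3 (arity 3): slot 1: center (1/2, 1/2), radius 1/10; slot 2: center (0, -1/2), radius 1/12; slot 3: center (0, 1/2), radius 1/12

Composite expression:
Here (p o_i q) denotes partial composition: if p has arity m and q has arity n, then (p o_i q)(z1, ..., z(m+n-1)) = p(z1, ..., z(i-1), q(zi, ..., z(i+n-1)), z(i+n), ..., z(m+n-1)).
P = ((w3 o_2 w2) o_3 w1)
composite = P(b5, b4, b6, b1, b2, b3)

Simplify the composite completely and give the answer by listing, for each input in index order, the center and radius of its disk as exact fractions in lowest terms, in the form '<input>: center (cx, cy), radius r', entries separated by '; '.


b1: center (17/384, -191/384), radius 1/1152; b2: center (1/24, -13/24), radius 1/96; b3: center (0, 1/2), radius 1/12; b4: center (0, -11/24), radius 1/96; b5: center (1/2, 1/2), radius 1/10; b6: center (3/64, -1/2), radius 1/864


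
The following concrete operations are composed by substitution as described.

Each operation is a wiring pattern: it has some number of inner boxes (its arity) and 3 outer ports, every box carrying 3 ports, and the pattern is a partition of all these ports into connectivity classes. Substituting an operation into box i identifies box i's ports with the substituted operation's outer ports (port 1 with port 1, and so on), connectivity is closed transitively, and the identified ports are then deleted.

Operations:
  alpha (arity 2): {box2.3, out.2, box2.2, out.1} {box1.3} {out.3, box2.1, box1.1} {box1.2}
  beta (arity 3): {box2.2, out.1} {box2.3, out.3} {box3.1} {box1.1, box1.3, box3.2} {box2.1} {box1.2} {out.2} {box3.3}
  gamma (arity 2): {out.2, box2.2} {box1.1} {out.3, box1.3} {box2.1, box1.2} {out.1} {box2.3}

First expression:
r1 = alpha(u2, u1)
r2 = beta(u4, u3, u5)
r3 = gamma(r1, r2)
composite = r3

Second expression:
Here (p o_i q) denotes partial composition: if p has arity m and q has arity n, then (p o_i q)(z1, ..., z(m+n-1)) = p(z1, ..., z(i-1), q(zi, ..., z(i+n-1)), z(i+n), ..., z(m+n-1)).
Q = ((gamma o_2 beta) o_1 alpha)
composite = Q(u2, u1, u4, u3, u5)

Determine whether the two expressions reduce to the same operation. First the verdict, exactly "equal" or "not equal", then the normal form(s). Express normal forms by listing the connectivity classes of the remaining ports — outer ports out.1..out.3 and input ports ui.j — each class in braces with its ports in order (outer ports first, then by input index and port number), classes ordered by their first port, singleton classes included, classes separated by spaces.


Normal form of the first expression: {out.1} {out.2} {out.3, u1.1, u2.1} {u1.2, u1.3, u3.2} {u2.2} {u2.3} {u3.1} {u3.3} {u4.1, u4.3, u5.2} {u4.2} {u5.1} {u5.3}
Normal form of the second expression: {out.1} {out.2} {out.3, u1.1, u2.1} {u1.2, u1.3, u3.2} {u2.2} {u2.3} {u3.1} {u3.3} {u4.1, u4.3, u5.2} {u4.2} {u5.1} {u5.3}
Both agree, so they are equal.

equal; both compose to {out.1} {out.2} {out.3, u1.1, u2.1} {u1.2, u1.3, u3.2} {u2.2} {u2.3} {u3.1} {u3.3} {u4.1, u4.3, u5.2} {u4.2} {u5.1} {u5.3}


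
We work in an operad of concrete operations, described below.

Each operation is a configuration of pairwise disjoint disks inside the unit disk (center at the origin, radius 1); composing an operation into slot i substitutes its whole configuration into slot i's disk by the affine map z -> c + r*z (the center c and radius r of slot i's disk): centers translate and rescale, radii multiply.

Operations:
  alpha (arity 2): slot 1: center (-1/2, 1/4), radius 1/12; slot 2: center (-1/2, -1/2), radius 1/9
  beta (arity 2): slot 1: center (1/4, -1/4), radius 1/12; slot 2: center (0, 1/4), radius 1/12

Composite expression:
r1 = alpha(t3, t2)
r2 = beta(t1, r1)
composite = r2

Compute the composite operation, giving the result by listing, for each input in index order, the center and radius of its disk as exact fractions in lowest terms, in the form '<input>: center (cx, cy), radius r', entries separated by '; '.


t1: center (1/4, -1/4), radius 1/12; t2: center (-1/24, 5/24), radius 1/108; t3: center (-1/24, 13/48), radius 1/144

Affine substitution under beta: radii multiply and t-centers shift.
input t1: applying the 1 nested substitution gives center (1/4, -1/4), radius 1/12
input t3: applying the 2 nested substitutions gives center (-1/24, 13/48), radius 1/144
input t2: applying the 2 nested substitutions gives center (-1/24, 5/24), radius 1/108


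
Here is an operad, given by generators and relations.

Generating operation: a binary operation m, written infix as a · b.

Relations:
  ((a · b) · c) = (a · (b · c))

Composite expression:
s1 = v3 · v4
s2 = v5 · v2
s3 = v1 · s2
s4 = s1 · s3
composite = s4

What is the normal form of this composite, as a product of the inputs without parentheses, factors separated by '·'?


v3 · v4 · v1 · v5 · v2

Every regrouping of m is equal, so read the v-inputs in written order.
(v3 · v4) spells out as v3 · v4
(v5 · v2) spells out as v5 · v2
(v1 · (v5 · v2)) spells out as v1 · v5 · v2
((v3 · v4) · (v1 · (v5 · v2))) spells out as v3 · v4 · v1 · v5 · v2


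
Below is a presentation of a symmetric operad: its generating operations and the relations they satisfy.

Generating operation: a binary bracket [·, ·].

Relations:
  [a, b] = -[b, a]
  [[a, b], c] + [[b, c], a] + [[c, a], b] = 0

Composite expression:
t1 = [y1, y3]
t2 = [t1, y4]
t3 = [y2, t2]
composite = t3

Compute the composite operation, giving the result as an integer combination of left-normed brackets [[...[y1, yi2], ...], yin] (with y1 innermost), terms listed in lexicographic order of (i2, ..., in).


Skip Jacobi rewriting: expand, keep y1-initial words, read off terms.
Composite bracket: [y2, [[y1, y3], y4]]
Each bracket splits as ab - ba, giving 8 signed words (2^3 = 8).
Collect the words opening with y1:
  y1y3y4y2 appears with sign -1, giving the term -[[[y1, y3], y4], y2]

-[[[y1, y3], y4], y2]


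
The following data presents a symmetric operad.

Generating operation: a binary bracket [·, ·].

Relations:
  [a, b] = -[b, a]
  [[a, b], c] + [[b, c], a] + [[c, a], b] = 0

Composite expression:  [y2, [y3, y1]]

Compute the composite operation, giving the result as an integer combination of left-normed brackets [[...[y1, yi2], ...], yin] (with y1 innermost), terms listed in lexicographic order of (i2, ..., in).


In the tensor algebra, words opening y1 carry the y1-anchored form.
Composite bracket: [y2, [y3, y1]]
The bracket unfolds into 4 signed words via [a, b] = ab - ba (2^2 = 4).
Coefficients come from the y1-initial words:
  y1y3y2 appears with sign +1, giving the term +[[y1, y3], y2]

[[y1, y3], y2]


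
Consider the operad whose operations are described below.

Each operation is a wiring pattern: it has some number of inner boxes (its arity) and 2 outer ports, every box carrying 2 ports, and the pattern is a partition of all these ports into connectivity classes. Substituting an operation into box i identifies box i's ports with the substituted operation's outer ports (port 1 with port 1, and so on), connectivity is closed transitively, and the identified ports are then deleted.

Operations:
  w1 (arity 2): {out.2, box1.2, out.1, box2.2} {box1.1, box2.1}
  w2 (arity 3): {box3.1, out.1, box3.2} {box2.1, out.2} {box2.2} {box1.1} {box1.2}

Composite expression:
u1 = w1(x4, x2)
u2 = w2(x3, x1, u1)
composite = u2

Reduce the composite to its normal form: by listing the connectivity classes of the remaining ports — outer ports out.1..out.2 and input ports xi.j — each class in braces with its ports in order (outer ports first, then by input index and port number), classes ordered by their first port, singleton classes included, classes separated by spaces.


After gluing at w2, chains via deleted ports link the x-ports.
through w1, on inputs (x4, x2): {out.1, out.2, x2.2, x4.2} {x2.1, x4.1} (out.j = stage outer ports)
through w2, on inputs (x3, x1, x4, x2): {out.1, x2.2, x4.2} {out.2, x1.1} {x1.2} {x2.1, x4.1} {x3.1} {x3.2} (out.j = stage outer ports)

{out.1, x2.2, x4.2} {out.2, x1.1} {x1.2} {x2.1, x4.1} {x3.1} {x3.2}


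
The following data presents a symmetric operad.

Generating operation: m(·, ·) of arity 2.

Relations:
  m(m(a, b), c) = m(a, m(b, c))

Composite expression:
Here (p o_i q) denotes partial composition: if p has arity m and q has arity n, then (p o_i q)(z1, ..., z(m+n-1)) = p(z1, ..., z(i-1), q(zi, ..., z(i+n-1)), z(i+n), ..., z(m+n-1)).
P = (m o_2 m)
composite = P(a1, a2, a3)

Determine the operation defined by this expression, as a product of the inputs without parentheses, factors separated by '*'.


a1 * a2 * a3

All parenthesizations of m agree; list the a-inputs left to right.
m(a2, a3) unparenthesizes to a2 * a3
m(a1, m(a2, a3)) unparenthesizes to a1 * a2 * a3


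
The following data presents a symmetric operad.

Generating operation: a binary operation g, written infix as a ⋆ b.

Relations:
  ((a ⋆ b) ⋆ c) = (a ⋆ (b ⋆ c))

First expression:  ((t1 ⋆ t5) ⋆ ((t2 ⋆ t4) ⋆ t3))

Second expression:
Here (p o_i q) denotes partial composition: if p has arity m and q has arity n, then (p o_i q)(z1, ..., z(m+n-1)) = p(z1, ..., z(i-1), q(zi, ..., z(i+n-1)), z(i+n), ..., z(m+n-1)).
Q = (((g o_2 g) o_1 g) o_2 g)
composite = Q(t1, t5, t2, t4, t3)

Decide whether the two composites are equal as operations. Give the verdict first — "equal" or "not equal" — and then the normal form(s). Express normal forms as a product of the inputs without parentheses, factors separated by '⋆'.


Reducing the first expression gives t1 ⋆ t5 ⋆ t2 ⋆ t4 ⋆ t3
Reducing the second expression gives t1 ⋆ t5 ⋆ t2 ⋆ t4 ⋆ t3
The forms coincide; equal.

equal; the common form is t1 ⋆ t5 ⋆ t2 ⋆ t4 ⋆ t3


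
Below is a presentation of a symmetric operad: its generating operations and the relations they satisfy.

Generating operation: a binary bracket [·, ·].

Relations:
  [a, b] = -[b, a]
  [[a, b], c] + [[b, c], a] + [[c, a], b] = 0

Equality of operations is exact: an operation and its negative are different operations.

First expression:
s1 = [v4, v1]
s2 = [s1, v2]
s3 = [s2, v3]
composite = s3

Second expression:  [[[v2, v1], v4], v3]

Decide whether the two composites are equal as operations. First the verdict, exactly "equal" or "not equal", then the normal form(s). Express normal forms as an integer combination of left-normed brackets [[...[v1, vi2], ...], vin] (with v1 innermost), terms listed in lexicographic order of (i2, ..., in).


The first expression reduces to -[[[v1, v4], v2], v3]
The second expression reduces to -[[[v1, v2], v4], v3]
They disagree, so not equal.

not equal — first -[[[v1, v4], v2], v3], second -[[[v1, v2], v4], v3]


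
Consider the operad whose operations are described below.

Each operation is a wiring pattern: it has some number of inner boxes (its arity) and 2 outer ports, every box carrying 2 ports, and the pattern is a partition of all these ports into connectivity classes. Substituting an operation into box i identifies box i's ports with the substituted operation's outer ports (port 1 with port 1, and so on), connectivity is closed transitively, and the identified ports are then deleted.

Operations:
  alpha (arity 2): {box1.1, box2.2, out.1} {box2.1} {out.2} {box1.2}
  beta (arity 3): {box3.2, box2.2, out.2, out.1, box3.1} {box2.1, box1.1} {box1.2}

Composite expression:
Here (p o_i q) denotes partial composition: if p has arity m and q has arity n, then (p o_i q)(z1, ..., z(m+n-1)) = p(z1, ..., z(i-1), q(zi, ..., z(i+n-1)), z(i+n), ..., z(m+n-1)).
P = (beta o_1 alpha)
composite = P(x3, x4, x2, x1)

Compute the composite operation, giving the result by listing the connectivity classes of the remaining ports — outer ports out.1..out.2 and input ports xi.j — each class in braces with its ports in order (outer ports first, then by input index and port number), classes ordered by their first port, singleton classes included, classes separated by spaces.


Substituting into beta glues patterns; closure does the rest.
after alpha, the pattern on (x3, x4) reads {out.1, x3.1, x4.2} {out.2} {x3.2} {x4.1} (out.j = its outer ports)
after beta, the pattern on (x3, x4, x2, x1) reads {out.1, out.2, x1.1, x1.2, x2.2} {x2.1, x3.1, x4.2} {x3.2} {x4.1} (out.j = its outer ports)

{out.1, out.2, x1.1, x1.2, x2.2} {x2.1, x3.1, x4.2} {x3.2} {x4.1}


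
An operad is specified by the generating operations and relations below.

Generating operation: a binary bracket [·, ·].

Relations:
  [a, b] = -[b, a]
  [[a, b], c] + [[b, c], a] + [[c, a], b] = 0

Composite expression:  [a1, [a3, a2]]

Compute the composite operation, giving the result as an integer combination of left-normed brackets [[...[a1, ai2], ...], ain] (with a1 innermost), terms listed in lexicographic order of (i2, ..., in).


Antisymmetry and Jacobi reduce to a1-anchored left-normed brackets.
Composite bracket: [a1, [a3, a2]]
The bracket unfolds into 4 signed words via [a, b] = ab - ba (2^2 = 4).
Collect the words opening with a1:
  from a1a2a3, sign -1: term -[[a1, a2], a3]
  from a1a3a2, sign +1: term +[[a1, a3], a2]

-[[a1, a2], a3] + [[a1, a3], a2]


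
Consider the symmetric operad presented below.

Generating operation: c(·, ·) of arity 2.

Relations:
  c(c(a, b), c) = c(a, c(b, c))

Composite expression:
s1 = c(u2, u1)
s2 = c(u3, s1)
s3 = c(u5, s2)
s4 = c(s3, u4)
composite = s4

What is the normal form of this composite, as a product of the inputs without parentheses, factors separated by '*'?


u5 * u3 * u2 * u1 * u4


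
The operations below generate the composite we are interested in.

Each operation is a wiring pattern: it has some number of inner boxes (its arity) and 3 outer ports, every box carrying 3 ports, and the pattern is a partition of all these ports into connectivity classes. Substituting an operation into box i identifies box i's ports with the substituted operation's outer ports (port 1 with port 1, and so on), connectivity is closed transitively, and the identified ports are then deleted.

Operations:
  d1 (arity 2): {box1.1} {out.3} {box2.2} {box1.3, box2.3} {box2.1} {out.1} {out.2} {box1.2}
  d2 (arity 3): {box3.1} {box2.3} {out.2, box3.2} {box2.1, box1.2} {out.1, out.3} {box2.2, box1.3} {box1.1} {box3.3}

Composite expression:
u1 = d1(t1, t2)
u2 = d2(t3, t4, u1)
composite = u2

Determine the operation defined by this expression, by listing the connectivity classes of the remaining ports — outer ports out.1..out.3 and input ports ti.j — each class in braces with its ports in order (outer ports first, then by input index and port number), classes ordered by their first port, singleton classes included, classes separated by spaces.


{out.1, out.3} {out.2} {t1.1} {t1.2} {t1.3, t2.3} {t2.1} {t2.2} {t3.1} {t3.2, t4.1} {t3.3, t4.2} {t4.3}

Substituting into d2 glues patterns; closure does the rest.
stage d1: inputs (t1, t2), connectivity {out.1} {out.2} {out.3} {t1.1} {t1.2} {t1.3, t2.3} {t2.1} {t2.2}, out.j its boundary
stage d2: inputs (t3, t4, t1, t2), connectivity {out.1, out.3} {out.2} {t1.1} {t1.2} {t1.3, t2.3} {t2.1} {t2.2} {t3.1} {t3.2, t4.1} {t3.3, t4.2} {t4.3}, out.j its boundary


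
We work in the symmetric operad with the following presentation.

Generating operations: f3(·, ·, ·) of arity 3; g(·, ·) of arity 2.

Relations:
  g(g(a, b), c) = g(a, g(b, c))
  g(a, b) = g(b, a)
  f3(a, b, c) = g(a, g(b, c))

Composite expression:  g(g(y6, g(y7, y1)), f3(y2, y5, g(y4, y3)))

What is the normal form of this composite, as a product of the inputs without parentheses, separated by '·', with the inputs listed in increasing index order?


y1 · y2 · y3 · y4 · y5 · y6 · y7

Both nesting and order wash out for g; what remains is which y's occur.
g(y7, y1) unparenthesizes to y7 · y1
g(y6, g(y7, y1)) unparenthesizes to y6 · y7 · y1
g(y4, y3) unparenthesizes to y4 · y3
f3(y2, y5, g(y4, y3)) unparenthesizes to y2 · y5 · y4 · y3
g(g(y6, g(y7, y1)), f3(y2, y5, g(y4, y3))) unparenthesizes to y6 · y7 · y1 · y2 · y5 · y4 · y3
sorting the factors by input index: y1 · y2 · y3 · y4 · y5 · y6 · y7


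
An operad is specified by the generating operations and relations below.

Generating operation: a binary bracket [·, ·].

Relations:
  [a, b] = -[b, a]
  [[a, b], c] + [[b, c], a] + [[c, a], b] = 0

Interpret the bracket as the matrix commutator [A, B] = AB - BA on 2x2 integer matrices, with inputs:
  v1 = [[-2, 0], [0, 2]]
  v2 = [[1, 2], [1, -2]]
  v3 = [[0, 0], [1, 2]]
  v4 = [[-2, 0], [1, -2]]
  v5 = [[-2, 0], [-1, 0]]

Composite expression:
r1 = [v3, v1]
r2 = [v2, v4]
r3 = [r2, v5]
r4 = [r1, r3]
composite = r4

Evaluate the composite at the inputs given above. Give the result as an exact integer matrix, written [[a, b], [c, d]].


[[0, 0], [0, 0]]

[v3, v1] = [[0, 0], [-4, 0]]
[v2, v4] = [[2, 0], [-3, -2]]
[[v2, v4], v5] = [[0, 0], [10, 0]]
[[v3, v1], [[v2, v4], v5]] = [[0, 0], [0, 0]]


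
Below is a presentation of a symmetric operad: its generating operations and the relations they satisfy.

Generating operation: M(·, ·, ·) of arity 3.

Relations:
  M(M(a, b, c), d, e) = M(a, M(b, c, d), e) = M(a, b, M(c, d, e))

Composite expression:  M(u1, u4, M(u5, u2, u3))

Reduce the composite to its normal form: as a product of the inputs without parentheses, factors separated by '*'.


u1 * u4 * u5 * u2 * u3


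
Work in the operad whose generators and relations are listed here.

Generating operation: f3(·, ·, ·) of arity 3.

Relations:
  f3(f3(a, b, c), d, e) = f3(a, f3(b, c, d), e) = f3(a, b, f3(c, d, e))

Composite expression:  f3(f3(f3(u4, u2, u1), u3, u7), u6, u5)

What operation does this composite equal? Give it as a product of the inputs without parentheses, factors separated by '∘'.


All parenthesizations of f3 agree; list the u-inputs left to right.
f3(u4, u2, u1) collapses to u4 ∘ u2 ∘ u1
f3(f3(u4, u2, u1), u3, u7) collapses to u4 ∘ u2 ∘ u1 ∘ u3 ∘ u7
f3(f3(f3(u4, u2, u1), u3, u7), u6, u5) collapses to u4 ∘ u2 ∘ u1 ∘ u3 ∘ u7 ∘ u6 ∘ u5

u4 ∘ u2 ∘ u1 ∘ u3 ∘ u7 ∘ u6 ∘ u5


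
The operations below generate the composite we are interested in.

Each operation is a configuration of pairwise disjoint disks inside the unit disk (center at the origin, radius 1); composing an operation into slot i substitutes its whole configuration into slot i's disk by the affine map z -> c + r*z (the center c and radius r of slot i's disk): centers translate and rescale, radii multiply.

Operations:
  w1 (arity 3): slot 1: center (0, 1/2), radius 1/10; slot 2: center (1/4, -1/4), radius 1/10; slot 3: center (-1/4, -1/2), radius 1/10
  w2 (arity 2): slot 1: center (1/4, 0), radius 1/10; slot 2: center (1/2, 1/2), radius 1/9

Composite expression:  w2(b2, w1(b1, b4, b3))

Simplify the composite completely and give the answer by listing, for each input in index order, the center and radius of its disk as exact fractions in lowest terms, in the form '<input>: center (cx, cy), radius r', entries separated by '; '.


b1: center (1/2, 5/9), radius 1/90; b2: center (1/4, 0), radius 1/10; b3: center (17/36, 4/9), radius 1/90; b4: center (19/36, 17/36), radius 1/90


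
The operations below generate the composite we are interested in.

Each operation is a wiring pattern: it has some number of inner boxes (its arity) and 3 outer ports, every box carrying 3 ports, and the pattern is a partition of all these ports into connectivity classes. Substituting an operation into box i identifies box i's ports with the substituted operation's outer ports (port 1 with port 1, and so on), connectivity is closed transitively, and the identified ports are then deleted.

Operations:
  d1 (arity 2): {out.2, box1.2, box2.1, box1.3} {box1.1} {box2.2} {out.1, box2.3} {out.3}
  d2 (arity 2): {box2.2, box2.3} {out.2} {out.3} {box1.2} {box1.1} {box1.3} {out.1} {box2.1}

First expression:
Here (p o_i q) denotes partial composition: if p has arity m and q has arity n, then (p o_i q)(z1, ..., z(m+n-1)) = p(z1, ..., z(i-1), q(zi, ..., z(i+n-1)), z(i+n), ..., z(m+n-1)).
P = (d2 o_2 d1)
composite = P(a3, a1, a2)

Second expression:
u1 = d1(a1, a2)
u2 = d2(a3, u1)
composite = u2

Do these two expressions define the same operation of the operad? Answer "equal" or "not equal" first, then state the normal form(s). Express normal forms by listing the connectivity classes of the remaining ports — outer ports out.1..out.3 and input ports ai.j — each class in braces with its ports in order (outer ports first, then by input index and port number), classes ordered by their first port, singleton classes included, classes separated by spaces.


The first composite normalizes to {out.1} {out.2} {out.3} {a1.1} {a1.2, a1.3, a2.1} {a2.2} {a2.3} {a3.1} {a3.2} {a3.3}
The second composite normalizes to {out.1} {out.2} {out.3} {a1.1} {a1.2, a1.3, a2.1} {a2.2} {a2.3} {a3.1} {a3.2} {a3.3}
Both agree, so they are equal.

equal; both compose to {out.1} {out.2} {out.3} {a1.1} {a1.2, a1.3, a2.1} {a2.2} {a2.3} {a3.1} {a3.2} {a3.3}


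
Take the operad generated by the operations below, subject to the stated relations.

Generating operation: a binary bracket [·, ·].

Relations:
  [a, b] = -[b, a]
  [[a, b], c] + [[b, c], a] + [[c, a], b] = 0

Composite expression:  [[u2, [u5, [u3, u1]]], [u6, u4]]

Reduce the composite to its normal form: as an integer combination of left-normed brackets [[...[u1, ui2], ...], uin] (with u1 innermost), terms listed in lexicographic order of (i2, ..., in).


[[[[[u1, u3], u5], u2], u4], u6] - [[[[[u1, u3], u5], u2], u6], u4]

Expand each bracket as ab - ba; the u1-initial words give the coefficients.
Composite bracket: [[u2, [u5, [u3, u1]]], [u6, u4]]
Full expansion: 32 signed words from ab - ba (2^5 = 32).
Words beginning with u1 determine it all:
  the word u1u3u5u2u4u6 carries sign +1 and contributes +[[[[[u1, u3], u5], u2], u4], u6]
  the word u1u3u5u2u6u4 carries sign -1 and contributes -[[[[[u1, u3], u5], u2], u6], u4]


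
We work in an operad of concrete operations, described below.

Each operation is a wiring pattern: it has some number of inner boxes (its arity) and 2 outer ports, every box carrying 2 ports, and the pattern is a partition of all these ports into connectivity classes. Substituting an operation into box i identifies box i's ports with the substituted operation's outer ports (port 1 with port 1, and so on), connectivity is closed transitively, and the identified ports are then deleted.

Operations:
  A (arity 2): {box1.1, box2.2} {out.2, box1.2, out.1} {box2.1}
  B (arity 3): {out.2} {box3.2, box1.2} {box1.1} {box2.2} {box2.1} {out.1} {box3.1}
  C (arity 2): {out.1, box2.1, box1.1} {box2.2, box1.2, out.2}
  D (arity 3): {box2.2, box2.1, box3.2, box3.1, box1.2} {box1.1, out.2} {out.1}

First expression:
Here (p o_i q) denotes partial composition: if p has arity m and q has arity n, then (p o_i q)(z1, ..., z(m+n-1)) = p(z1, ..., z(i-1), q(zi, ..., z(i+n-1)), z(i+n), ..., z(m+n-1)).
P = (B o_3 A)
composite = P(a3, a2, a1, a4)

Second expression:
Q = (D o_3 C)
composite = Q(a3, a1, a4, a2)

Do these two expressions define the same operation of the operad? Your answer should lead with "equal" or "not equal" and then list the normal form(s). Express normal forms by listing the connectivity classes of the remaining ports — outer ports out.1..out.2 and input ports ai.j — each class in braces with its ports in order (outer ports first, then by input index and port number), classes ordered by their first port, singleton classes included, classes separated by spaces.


not equal; the first gives {out.1} {out.2} {a1.1, a4.2} {a1.2, a3.2} {a2.1} {a2.2} {a3.1} {a4.1} and the second {out.1} {out.2, a3.1} {a1.1, a1.2, a2.1, a2.2, a3.2, a4.1, a4.2}

In normal form, the first expression is {out.1} {out.2} {a1.1, a4.2} {a1.2, a3.2} {a2.1} {a2.2} {a3.1} {a4.1}
In normal form, the second expression is {out.1} {out.2, a3.1} {a1.1, a1.2, a2.1, a2.2, a3.2, a4.1, a4.2}
They disagree, so not equal.


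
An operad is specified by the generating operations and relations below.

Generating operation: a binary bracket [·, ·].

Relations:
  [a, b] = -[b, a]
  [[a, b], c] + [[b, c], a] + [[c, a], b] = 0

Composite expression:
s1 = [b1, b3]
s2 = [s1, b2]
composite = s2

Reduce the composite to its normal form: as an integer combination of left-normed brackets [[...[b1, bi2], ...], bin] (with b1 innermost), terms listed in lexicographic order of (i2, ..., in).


[[b1, b3], b2]

Antisymmetry and Jacobi reduce to b1-anchored left-normed brackets.
Composite bracket: [[b1, b3], b2]
Under [a, b] = ab - ba we get 4 signed associative words (2^2 = 4).
The b1-initial words carry the normal form:
  sign of b1b3b2 is +1, so it contributes +[[b1, b3], b2]


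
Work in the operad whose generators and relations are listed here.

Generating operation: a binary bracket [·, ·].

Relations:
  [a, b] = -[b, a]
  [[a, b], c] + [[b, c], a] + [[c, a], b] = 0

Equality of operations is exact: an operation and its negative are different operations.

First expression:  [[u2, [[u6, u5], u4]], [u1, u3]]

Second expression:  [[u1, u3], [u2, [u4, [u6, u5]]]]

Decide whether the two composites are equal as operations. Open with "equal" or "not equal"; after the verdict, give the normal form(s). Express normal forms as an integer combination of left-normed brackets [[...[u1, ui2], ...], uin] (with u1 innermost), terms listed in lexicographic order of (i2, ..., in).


equal — both sides give -[[[[[u1, u3], u2], u4], u5], u6] + [[[[[u1, u3], u2], u4], u6], u5] + [[[[[u1, u3], u2], u5], u6], u4] - [[[[[u1, u3], u2], u6], u5], u4] + [[[[[u1, u3], u4], u5], u6], u2] - [[[[[u1, u3], u4], u6], u5], u2] - [[[[[u1, u3], u5], u6], u4], u2] + [[[[[u1, u3], u6], u5], u4], u2]

The first expression reduces to -[[[[[u1, u3], u2], u4], u5], u6] + [[[[[u1, u3], u2], u4], u6], u5] + [[[[[u1, u3], u2], u5], u6], u4] - [[[[[u1, u3], u2], u6], u5], u4] + [[[[[u1, u3], u4], u5], u6], u2] - [[[[[u1, u3], u4], u6], u5], u2] - [[[[[u1, u3], u5], u6], u4], u2] + [[[[[u1, u3], u6], u5], u4], u2]
The second expression reduces to -[[[[[u1, u3], u2], u4], u5], u6] + [[[[[u1, u3], u2], u4], u6], u5] + [[[[[u1, u3], u2], u5], u6], u4] - [[[[[u1, u3], u2], u6], u5], u4] + [[[[[u1, u3], u4], u5], u6], u2] - [[[[[u1, u3], u4], u6], u5], u2] - [[[[[u1, u3], u5], u6], u4], u2] + [[[[[u1, u3], u6], u5], u4], u2]
Identical normal forms: equal.


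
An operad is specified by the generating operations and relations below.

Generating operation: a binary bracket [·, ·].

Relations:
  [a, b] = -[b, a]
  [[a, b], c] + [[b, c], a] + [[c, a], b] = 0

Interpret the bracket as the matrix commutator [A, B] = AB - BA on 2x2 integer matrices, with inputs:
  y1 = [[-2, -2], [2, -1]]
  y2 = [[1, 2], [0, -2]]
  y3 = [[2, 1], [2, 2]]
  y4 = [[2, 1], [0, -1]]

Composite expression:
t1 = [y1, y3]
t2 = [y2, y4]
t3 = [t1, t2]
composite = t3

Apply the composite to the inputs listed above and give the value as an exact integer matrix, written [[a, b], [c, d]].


[[6, 36], [0, -6]]


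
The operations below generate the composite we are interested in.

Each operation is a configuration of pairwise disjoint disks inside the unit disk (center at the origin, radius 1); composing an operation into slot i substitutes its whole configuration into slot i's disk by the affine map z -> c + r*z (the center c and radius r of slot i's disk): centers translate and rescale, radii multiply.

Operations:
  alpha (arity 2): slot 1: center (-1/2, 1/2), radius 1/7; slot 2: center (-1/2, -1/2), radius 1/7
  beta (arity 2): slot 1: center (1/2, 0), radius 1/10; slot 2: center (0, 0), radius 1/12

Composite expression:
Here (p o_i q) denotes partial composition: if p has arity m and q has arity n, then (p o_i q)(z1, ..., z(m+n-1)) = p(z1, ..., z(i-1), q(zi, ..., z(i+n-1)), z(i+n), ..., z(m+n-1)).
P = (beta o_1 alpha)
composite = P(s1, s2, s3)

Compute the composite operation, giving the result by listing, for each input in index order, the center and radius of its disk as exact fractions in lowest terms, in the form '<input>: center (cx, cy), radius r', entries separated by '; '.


Affine substitution under beta: radii multiply and s-centers shift.
for s1, the 2-step affine chain lands on center (9/20, 1/20), radius 1/70
for s2, the 2-step affine chain lands on center (9/20, -1/20), radius 1/70
for s3, the 1-step affine chain lands on center (0, 0), radius 1/12

s1: center (9/20, 1/20), radius 1/70; s2: center (9/20, -1/20), radius 1/70; s3: center (0, 0), radius 1/12
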